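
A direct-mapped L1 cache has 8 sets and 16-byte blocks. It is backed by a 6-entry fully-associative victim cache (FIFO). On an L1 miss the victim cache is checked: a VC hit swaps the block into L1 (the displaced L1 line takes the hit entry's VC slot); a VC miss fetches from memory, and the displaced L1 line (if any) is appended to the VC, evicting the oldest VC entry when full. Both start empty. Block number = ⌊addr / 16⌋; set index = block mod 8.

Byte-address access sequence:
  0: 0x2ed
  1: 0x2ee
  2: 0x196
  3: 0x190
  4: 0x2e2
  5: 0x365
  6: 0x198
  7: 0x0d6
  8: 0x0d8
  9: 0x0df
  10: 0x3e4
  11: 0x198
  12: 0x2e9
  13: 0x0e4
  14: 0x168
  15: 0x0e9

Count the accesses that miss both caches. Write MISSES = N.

MISSES = 7

  [0] addr=0x2ed blk=46 s=6: MISS | VC []
  [1] addr=0x2ee blk=46 s=6: L1-HIT | VC []
  [2] addr=0x196 blk=25 s=1: MISS | VC []
  [3] addr=0x190 blk=25 s=1: L1-HIT | VC []
  [4] addr=0x2e2 blk=46 s=6: L1-HIT | VC []
  [5] addr=0x365 blk=54 s=6: MISS | VC [46]
  [6] addr=0x198 blk=25 s=1: L1-HIT | VC [46]
  [7] addr=0xd6 blk=13 s=5: MISS | VC [46]
  [8] addr=0xd8 blk=13 s=5: L1-HIT | VC [46]
  [9] addr=0xdf blk=13 s=5: L1-HIT | VC [46]
  [10] addr=0x3e4 blk=62 s=6: MISS | VC [46, 54]
  [11] addr=0x198 blk=25 s=1: L1-HIT | VC [46, 54]
  [12] addr=0x2e9 blk=46 s=6: VC-HIT | VC [62, 54]
  [13] addr=0xe4 blk=14 s=6: MISS | VC [62, 54, 46]
  [14] addr=0x168 blk=22 s=6: MISS | VC [62, 54, 46, 14]
  [15] addr=0xe9 blk=14 s=6: VC-HIT | VC [62, 54, 46, 22]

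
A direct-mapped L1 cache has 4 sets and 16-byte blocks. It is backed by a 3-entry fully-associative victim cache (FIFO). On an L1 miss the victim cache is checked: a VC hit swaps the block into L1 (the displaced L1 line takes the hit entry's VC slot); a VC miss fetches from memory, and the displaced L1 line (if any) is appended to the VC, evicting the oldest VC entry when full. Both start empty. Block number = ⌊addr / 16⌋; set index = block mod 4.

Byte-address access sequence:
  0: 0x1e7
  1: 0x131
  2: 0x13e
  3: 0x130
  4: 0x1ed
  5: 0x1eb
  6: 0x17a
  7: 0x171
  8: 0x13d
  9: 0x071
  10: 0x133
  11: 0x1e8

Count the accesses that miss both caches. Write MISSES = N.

MISSES = 4

0: 0x1e7 (blk 30, set 2) → MISS  vc=[]
1: 0x131 (blk 19, set 3) → MISS  vc=[]
2: 0x13e (blk 19, set 3) → L1-HIT  vc=[]
3: 0x130 (blk 19, set 3) → L1-HIT  vc=[]
4: 0x1ed (blk 30, set 2) → L1-HIT  vc=[]
5: 0x1eb (blk 30, set 2) → L1-HIT  vc=[]
6: 0x17a (blk 23, set 3) → MISS  vc=[19]
7: 0x171 (blk 23, set 3) → L1-HIT  vc=[19]
8: 0x13d (blk 19, set 3) → VC-HIT  vc=[23]
9: 0x71 (blk 7, set 3) → MISS  vc=[23, 19]
10: 0x133 (blk 19, set 3) → VC-HIT  vc=[23, 7]
11: 0x1e8 (blk 30, set 2) → L1-HIT  vc=[23, 7]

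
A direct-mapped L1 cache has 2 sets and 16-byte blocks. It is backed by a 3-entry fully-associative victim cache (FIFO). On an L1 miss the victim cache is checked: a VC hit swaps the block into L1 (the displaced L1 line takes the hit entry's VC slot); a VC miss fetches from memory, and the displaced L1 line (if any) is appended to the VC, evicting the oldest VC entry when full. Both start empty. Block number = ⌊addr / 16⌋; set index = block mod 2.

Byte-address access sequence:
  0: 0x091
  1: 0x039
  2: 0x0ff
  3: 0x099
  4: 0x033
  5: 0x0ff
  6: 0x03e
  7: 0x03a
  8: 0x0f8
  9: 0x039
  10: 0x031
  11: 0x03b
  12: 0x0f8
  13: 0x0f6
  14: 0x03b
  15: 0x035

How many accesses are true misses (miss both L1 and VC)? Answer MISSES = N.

MISSES = 3

0: 0x91 (blk 9, set 1) → MISS  vc=[]
1: 0x39 (blk 3, set 1) → MISS  vc=[9]
2: 0xff (blk 15, set 1) → MISS  vc=[9, 3]
3: 0x99 (blk 9, set 1) → VC-HIT  vc=[15, 3]
4: 0x33 (blk 3, set 1) → VC-HIT  vc=[15, 9]
5: 0xff (blk 15, set 1) → VC-HIT  vc=[3, 9]
6: 0x3e (blk 3, set 1) → VC-HIT  vc=[15, 9]
7: 0x3a (blk 3, set 1) → L1-HIT  vc=[15, 9]
8: 0xf8 (blk 15, set 1) → VC-HIT  vc=[3, 9]
9: 0x39 (blk 3, set 1) → VC-HIT  vc=[15, 9]
10: 0x31 (blk 3, set 1) → L1-HIT  vc=[15, 9]
11: 0x3b (blk 3, set 1) → L1-HIT  vc=[15, 9]
12: 0xf8 (blk 15, set 1) → VC-HIT  vc=[3, 9]
13: 0xf6 (blk 15, set 1) → L1-HIT  vc=[3, 9]
14: 0x3b (blk 3, set 1) → VC-HIT  vc=[15, 9]
15: 0x35 (blk 3, set 1) → L1-HIT  vc=[15, 9]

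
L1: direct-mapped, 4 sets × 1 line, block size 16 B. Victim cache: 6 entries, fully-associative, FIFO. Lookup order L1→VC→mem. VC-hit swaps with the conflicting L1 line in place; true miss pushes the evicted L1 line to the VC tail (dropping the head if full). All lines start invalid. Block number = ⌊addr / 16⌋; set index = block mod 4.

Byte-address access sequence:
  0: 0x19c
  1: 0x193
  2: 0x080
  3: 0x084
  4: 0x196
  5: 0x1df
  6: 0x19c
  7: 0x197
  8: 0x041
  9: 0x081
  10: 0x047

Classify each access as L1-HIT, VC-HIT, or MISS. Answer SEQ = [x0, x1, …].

SEQ = [MISS, L1-HIT, MISS, L1-HIT, L1-HIT, MISS, VC-HIT, L1-HIT, MISS, VC-HIT, VC-HIT]

#0 0x19c→b25/s1 MISS; vc=[]
#1 0x193→b25/s1 L1-HIT; vc=[]
#2 0x80→b8/s0 MISS; vc=[]
#3 0x84→b8/s0 L1-HIT; vc=[]
#4 0x196→b25/s1 L1-HIT; vc=[]
#5 0x1df→b29/s1 MISS; vc=[25]
#6 0x19c→b25/s1 VC-HIT; vc=[29]
#7 0x197→b25/s1 L1-HIT; vc=[29]
#8 0x41→b4/s0 MISS; vc=[29,8]
#9 0x81→b8/s0 VC-HIT; vc=[29,4]
#10 0x47→b4/s0 VC-HIT; vc=[29,8]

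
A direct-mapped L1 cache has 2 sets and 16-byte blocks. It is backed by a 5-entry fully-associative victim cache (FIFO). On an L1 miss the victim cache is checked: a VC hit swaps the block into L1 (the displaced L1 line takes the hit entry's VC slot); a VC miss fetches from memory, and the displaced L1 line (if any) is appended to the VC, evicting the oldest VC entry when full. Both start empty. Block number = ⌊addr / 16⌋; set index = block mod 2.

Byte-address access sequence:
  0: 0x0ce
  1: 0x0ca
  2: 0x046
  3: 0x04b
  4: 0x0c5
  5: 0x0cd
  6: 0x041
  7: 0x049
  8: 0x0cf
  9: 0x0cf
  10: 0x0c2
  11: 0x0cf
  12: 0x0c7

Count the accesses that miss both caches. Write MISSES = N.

MISSES = 2

0: 0xce (blk 12, set 0) → MISS  vc=[]
1: 0xca (blk 12, set 0) → L1-HIT  vc=[]
2: 0x46 (blk 4, set 0) → MISS  vc=[12]
3: 0x4b (blk 4, set 0) → L1-HIT  vc=[12]
4: 0xc5 (blk 12, set 0) → VC-HIT  vc=[4]
5: 0xcd (blk 12, set 0) → L1-HIT  vc=[4]
6: 0x41 (blk 4, set 0) → VC-HIT  vc=[12]
7: 0x49 (blk 4, set 0) → L1-HIT  vc=[12]
8: 0xcf (blk 12, set 0) → VC-HIT  vc=[4]
9: 0xcf (blk 12, set 0) → L1-HIT  vc=[4]
10: 0xc2 (blk 12, set 0) → L1-HIT  vc=[4]
11: 0xcf (blk 12, set 0) → L1-HIT  vc=[4]
12: 0xc7 (blk 12, set 0) → L1-HIT  vc=[4]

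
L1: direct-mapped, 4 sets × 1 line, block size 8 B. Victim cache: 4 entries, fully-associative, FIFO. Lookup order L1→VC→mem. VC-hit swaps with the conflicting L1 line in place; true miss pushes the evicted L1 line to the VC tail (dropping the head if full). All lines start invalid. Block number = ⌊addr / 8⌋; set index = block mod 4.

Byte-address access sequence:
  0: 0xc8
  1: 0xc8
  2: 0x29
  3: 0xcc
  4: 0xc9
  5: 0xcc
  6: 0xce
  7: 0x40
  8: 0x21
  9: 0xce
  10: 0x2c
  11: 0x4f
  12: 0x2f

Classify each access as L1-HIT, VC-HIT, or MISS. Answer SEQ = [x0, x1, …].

0: 0xc8 (blk 25, set 1) → MISS  vc=[]
1: 0xc8 (blk 25, set 1) → L1-HIT  vc=[]
2: 0x29 (blk 5, set 1) → MISS  vc=[25]
3: 0xcc (blk 25, set 1) → VC-HIT  vc=[5]
4: 0xc9 (blk 25, set 1) → L1-HIT  vc=[5]
5: 0xcc (blk 25, set 1) → L1-HIT  vc=[5]
6: 0xce (blk 25, set 1) → L1-HIT  vc=[5]
7: 0x40 (blk 8, set 0) → MISS  vc=[5]
8: 0x21 (blk 4, set 0) → MISS  vc=[5, 8]
9: 0xce (blk 25, set 1) → L1-HIT  vc=[5, 8]
10: 0x2c (blk 5, set 1) → VC-HIT  vc=[25, 8]
11: 0x4f (blk 9, set 1) → MISS  vc=[25, 8, 5]
12: 0x2f (blk 5, set 1) → VC-HIT  vc=[25, 8, 9]

SEQ = [MISS, L1-HIT, MISS, VC-HIT, L1-HIT, L1-HIT, L1-HIT, MISS, MISS, L1-HIT, VC-HIT, MISS, VC-HIT]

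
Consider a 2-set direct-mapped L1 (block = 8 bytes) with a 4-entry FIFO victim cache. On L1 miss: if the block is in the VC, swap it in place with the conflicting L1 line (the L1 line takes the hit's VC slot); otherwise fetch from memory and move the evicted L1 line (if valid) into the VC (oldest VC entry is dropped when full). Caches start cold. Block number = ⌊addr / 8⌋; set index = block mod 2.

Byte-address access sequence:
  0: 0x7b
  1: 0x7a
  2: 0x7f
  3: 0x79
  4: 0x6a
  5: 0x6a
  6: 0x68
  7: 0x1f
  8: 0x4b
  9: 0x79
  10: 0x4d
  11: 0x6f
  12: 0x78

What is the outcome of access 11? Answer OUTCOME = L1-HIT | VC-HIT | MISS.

0: 0x7b (blk 15, set 1) → MISS  vc=[]
1: 0x7a (blk 15, set 1) → L1-HIT  vc=[]
2: 0x7f (blk 15, set 1) → L1-HIT  vc=[]
3: 0x79 (blk 15, set 1) → L1-HIT  vc=[]
4: 0x6a (blk 13, set 1) → MISS  vc=[15]
5: 0x6a (blk 13, set 1) → L1-HIT  vc=[15]
6: 0x68 (blk 13, set 1) → L1-HIT  vc=[15]
7: 0x1f (blk 3, set 1) → MISS  vc=[15, 13]
8: 0x4b (blk 9, set 1) → MISS  vc=[15, 13, 3]
9: 0x79 (blk 15, set 1) → VC-HIT  vc=[9, 13, 3]
10: 0x4d (blk 9, set 1) → VC-HIT  vc=[15, 13, 3]
11: 0x6f (blk 13, set 1) → VC-HIT  vc=[15, 9, 3]
12: 0x78 (blk 15, set 1) → VC-HIT  vc=[13, 9, 3]

OUTCOME = VC-HIT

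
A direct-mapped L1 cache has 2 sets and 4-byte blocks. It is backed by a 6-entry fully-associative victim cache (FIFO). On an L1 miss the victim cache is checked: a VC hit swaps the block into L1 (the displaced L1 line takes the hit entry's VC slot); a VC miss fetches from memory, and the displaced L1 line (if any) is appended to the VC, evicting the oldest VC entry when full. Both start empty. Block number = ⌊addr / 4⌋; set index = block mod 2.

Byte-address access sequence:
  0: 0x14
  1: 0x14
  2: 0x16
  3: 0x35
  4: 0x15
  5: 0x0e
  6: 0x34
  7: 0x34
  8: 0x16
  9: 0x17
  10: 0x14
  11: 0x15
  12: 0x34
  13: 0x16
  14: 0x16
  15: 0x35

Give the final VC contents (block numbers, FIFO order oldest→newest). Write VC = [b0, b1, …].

VC = [3, 5]

#0 0x14→b5/s1 MISS; vc=[]
#1 0x14→b5/s1 L1-HIT; vc=[]
#2 0x16→b5/s1 L1-HIT; vc=[]
#3 0x35→b13/s1 MISS; vc=[5]
#4 0x15→b5/s1 VC-HIT; vc=[13]
#5 0xe→b3/s1 MISS; vc=[13,5]
#6 0x34→b13/s1 VC-HIT; vc=[3,5]
#7 0x34→b13/s1 L1-HIT; vc=[3,5]
#8 0x16→b5/s1 VC-HIT; vc=[3,13]
#9 0x17→b5/s1 L1-HIT; vc=[3,13]
#10 0x14→b5/s1 L1-HIT; vc=[3,13]
#11 0x15→b5/s1 L1-HIT; vc=[3,13]
#12 0x34→b13/s1 VC-HIT; vc=[3,5]
#13 0x16→b5/s1 VC-HIT; vc=[3,13]
#14 0x16→b5/s1 L1-HIT; vc=[3,13]
#15 0x35→b13/s1 VC-HIT; vc=[3,5]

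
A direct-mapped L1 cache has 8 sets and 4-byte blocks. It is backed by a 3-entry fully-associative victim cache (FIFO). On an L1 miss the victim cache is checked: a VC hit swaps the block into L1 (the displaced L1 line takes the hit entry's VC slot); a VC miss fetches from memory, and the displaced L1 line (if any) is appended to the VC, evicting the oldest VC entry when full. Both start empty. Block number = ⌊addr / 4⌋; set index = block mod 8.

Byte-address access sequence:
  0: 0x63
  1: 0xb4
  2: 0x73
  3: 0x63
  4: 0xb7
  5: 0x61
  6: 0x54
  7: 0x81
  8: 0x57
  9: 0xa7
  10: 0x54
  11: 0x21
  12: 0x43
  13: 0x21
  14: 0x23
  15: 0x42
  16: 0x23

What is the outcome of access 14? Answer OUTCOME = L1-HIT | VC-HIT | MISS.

OUTCOME = L1-HIT

  [0] addr=0x63 blk=24 s=0: MISS | VC []
  [1] addr=0xb4 blk=45 s=5: MISS | VC []
  [2] addr=0x73 blk=28 s=4: MISS | VC []
  [3] addr=0x63 blk=24 s=0: L1-HIT | VC []
  [4] addr=0xb7 blk=45 s=5: L1-HIT | VC []
  [5] addr=0x61 blk=24 s=0: L1-HIT | VC []
  [6] addr=0x54 blk=21 s=5: MISS | VC [45]
  [7] addr=0x81 blk=32 s=0: MISS | VC [45, 24]
  [8] addr=0x57 blk=21 s=5: L1-HIT | VC [45, 24]
  [9] addr=0xa7 blk=41 s=1: MISS | VC [45, 24]
  [10] addr=0x54 blk=21 s=5: L1-HIT | VC [45, 24]
  [11] addr=0x21 blk=8 s=0: MISS | VC [45, 24, 32]
  [12] addr=0x43 blk=16 s=0: MISS | VC [24, 32, 8]
  [13] addr=0x21 blk=8 s=0: VC-HIT | VC [24, 32, 16]
  [14] addr=0x23 blk=8 s=0: L1-HIT | VC [24, 32, 16]
  [15] addr=0x42 blk=16 s=0: VC-HIT | VC [24, 32, 8]
  [16] addr=0x23 blk=8 s=0: VC-HIT | VC [24, 32, 16]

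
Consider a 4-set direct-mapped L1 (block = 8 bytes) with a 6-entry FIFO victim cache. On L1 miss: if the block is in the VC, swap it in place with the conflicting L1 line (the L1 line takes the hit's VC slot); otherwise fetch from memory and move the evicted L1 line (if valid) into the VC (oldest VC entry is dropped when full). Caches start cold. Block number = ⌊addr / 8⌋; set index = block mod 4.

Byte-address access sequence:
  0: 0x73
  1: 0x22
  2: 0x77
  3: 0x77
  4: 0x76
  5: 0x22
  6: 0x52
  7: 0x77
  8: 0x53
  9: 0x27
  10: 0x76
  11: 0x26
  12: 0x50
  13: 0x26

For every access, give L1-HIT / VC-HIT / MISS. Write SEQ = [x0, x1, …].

  [0] addr=0x73 blk=14 s=2: MISS | VC []
  [1] addr=0x22 blk=4 s=0: MISS | VC []
  [2] addr=0x77 blk=14 s=2: L1-HIT | VC []
  [3] addr=0x77 blk=14 s=2: L1-HIT | VC []
  [4] addr=0x76 blk=14 s=2: L1-HIT | VC []
  [5] addr=0x22 blk=4 s=0: L1-HIT | VC []
  [6] addr=0x52 blk=10 s=2: MISS | VC [14]
  [7] addr=0x77 blk=14 s=2: VC-HIT | VC [10]
  [8] addr=0x53 blk=10 s=2: VC-HIT | VC [14]
  [9] addr=0x27 blk=4 s=0: L1-HIT | VC [14]
  [10] addr=0x76 blk=14 s=2: VC-HIT | VC [10]
  [11] addr=0x26 blk=4 s=0: L1-HIT | VC [10]
  [12] addr=0x50 blk=10 s=2: VC-HIT | VC [14]
  [13] addr=0x26 blk=4 s=0: L1-HIT | VC [14]

SEQ = [MISS, MISS, L1-HIT, L1-HIT, L1-HIT, L1-HIT, MISS, VC-HIT, VC-HIT, L1-HIT, VC-HIT, L1-HIT, VC-HIT, L1-HIT]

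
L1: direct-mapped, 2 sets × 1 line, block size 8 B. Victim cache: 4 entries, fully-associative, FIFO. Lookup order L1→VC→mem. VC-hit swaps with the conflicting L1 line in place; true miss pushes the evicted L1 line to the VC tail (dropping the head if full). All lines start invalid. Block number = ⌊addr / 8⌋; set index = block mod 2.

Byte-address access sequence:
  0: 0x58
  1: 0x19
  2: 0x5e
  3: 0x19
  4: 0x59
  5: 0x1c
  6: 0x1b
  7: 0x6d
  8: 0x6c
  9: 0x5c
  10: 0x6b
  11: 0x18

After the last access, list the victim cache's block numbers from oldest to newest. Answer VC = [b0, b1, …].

VC = [11, 13]

  [0] addr=0x58 blk=11 s=1: MISS | VC []
  [1] addr=0x19 blk=3 s=1: MISS | VC [11]
  [2] addr=0x5e blk=11 s=1: VC-HIT | VC [3]
  [3] addr=0x19 blk=3 s=1: VC-HIT | VC [11]
  [4] addr=0x59 blk=11 s=1: VC-HIT | VC [3]
  [5] addr=0x1c blk=3 s=1: VC-HIT | VC [11]
  [6] addr=0x1b blk=3 s=1: L1-HIT | VC [11]
  [7] addr=0x6d blk=13 s=1: MISS | VC [11, 3]
  [8] addr=0x6c blk=13 s=1: L1-HIT | VC [11, 3]
  [9] addr=0x5c blk=11 s=1: VC-HIT | VC [13, 3]
  [10] addr=0x6b blk=13 s=1: VC-HIT | VC [11, 3]
  [11] addr=0x18 blk=3 s=1: VC-HIT | VC [11, 13]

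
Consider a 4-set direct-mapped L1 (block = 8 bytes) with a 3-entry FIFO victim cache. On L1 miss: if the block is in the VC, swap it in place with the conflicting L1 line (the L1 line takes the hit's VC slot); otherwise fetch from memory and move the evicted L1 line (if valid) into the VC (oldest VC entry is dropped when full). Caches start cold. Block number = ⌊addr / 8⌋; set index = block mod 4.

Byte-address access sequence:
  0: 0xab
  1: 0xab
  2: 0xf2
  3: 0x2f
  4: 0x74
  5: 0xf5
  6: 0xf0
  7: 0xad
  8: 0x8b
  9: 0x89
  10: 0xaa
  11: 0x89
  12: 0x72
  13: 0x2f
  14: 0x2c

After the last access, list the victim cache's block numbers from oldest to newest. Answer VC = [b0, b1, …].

0: 0xab (blk 21, set 1) → MISS  vc=[]
1: 0xab (blk 21, set 1) → L1-HIT  vc=[]
2: 0xf2 (blk 30, set 2) → MISS  vc=[]
3: 0x2f (blk 5, set 1) → MISS  vc=[21]
4: 0x74 (blk 14, set 2) → MISS  vc=[21, 30]
5: 0xf5 (blk 30, set 2) → VC-HIT  vc=[21, 14]
6: 0xf0 (blk 30, set 2) → L1-HIT  vc=[21, 14]
7: 0xad (blk 21, set 1) → VC-HIT  vc=[5, 14]
8: 0x8b (blk 17, set 1) → MISS  vc=[5, 14, 21]
9: 0x89 (blk 17, set 1) → L1-HIT  vc=[5, 14, 21]
10: 0xaa (blk 21, set 1) → VC-HIT  vc=[5, 14, 17]
11: 0x89 (blk 17, set 1) → VC-HIT  vc=[5, 14, 21]
12: 0x72 (blk 14, set 2) → VC-HIT  vc=[5, 30, 21]
13: 0x2f (blk 5, set 1) → VC-HIT  vc=[17, 30, 21]
14: 0x2c (blk 5, set 1) → L1-HIT  vc=[17, 30, 21]

VC = [17, 30, 21]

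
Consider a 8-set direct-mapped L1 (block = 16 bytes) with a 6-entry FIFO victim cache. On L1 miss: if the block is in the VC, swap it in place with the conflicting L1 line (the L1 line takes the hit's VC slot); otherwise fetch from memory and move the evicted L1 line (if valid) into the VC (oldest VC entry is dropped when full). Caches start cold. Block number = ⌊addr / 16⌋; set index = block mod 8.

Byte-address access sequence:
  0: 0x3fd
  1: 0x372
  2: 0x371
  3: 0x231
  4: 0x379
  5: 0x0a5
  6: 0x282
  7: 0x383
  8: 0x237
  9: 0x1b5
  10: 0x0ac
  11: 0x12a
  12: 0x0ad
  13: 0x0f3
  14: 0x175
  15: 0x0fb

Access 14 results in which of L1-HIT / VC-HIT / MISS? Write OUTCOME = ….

OUTCOME = MISS

  [0] addr=0x3fd blk=63 s=7: MISS | VC []
  [1] addr=0x372 blk=55 s=7: MISS | VC [63]
  [2] addr=0x371 blk=55 s=7: L1-HIT | VC [63]
  [3] addr=0x231 blk=35 s=3: MISS | VC [63]
  [4] addr=0x379 blk=55 s=7: L1-HIT | VC [63]
  [5] addr=0xa5 blk=10 s=2: MISS | VC [63]
  [6] addr=0x282 blk=40 s=0: MISS | VC [63]
  [7] addr=0x383 blk=56 s=0: MISS | VC [63, 40]
  [8] addr=0x237 blk=35 s=3: L1-HIT | VC [63, 40]
  [9] addr=0x1b5 blk=27 s=3: MISS | VC [63, 40, 35]
  [10] addr=0xac blk=10 s=2: L1-HIT | VC [63, 40, 35]
  [11] addr=0x12a blk=18 s=2: MISS | VC [63, 40, 35, 10]
  [12] addr=0xad blk=10 s=2: VC-HIT | VC [63, 40, 35, 18]
  [13] addr=0xf3 blk=15 s=7: MISS | VC [63, 40, 35, 18, 55]
  [14] addr=0x175 blk=23 s=7: MISS | VC [63, 40, 35, 18, 55, 15]
  [15] addr=0xfb blk=15 s=7: VC-HIT | VC [63, 40, 35, 18, 55, 23]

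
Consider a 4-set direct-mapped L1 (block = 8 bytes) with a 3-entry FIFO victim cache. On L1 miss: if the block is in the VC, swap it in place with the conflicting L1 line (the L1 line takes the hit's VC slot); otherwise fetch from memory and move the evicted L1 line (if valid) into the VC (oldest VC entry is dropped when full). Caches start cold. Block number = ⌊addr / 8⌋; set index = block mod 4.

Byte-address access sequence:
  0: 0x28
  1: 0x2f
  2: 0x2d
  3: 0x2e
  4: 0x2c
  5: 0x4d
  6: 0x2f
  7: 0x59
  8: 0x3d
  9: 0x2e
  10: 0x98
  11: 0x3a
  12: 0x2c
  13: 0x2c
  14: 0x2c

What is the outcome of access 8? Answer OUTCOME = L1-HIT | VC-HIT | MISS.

OUTCOME = MISS

#0 0x28→b5/s1 MISS; vc=[]
#1 0x2f→b5/s1 L1-HIT; vc=[]
#2 0x2d→b5/s1 L1-HIT; vc=[]
#3 0x2e→b5/s1 L1-HIT; vc=[]
#4 0x2c→b5/s1 L1-HIT; vc=[]
#5 0x4d→b9/s1 MISS; vc=[5]
#6 0x2f→b5/s1 VC-HIT; vc=[9]
#7 0x59→b11/s3 MISS; vc=[9]
#8 0x3d→b7/s3 MISS; vc=[9,11]
#9 0x2e→b5/s1 L1-HIT; vc=[9,11]
#10 0x98→b19/s3 MISS; vc=[9,11,7]
#11 0x3a→b7/s3 VC-HIT; vc=[9,11,19]
#12 0x2c→b5/s1 L1-HIT; vc=[9,11,19]
#13 0x2c→b5/s1 L1-HIT; vc=[9,11,19]
#14 0x2c→b5/s1 L1-HIT; vc=[9,11,19]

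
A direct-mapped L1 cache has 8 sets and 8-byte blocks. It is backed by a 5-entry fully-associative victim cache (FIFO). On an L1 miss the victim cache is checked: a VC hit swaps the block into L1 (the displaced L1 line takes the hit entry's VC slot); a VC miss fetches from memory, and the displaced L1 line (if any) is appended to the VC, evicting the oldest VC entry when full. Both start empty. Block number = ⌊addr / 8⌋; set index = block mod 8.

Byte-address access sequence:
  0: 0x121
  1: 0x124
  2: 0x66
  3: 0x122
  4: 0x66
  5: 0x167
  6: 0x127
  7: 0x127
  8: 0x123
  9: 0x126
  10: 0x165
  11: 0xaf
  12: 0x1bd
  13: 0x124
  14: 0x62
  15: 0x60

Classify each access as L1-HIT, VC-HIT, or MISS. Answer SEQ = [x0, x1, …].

0: 0x121 (blk 36, set 4) → MISS  vc=[]
1: 0x124 (blk 36, set 4) → L1-HIT  vc=[]
2: 0x66 (blk 12, set 4) → MISS  vc=[36]
3: 0x122 (blk 36, set 4) → VC-HIT  vc=[12]
4: 0x66 (blk 12, set 4) → VC-HIT  vc=[36]
5: 0x167 (blk 44, set 4) → MISS  vc=[36, 12]
6: 0x127 (blk 36, set 4) → VC-HIT  vc=[44, 12]
7: 0x127 (blk 36, set 4) → L1-HIT  vc=[44, 12]
8: 0x123 (blk 36, set 4) → L1-HIT  vc=[44, 12]
9: 0x126 (blk 36, set 4) → L1-HIT  vc=[44, 12]
10: 0x165 (blk 44, set 4) → VC-HIT  vc=[36, 12]
11: 0xaf (blk 21, set 5) → MISS  vc=[36, 12]
12: 0x1bd (blk 55, set 7) → MISS  vc=[36, 12]
13: 0x124 (blk 36, set 4) → VC-HIT  vc=[44, 12]
14: 0x62 (blk 12, set 4) → VC-HIT  vc=[44, 36]
15: 0x60 (blk 12, set 4) → L1-HIT  vc=[44, 36]

SEQ = [MISS, L1-HIT, MISS, VC-HIT, VC-HIT, MISS, VC-HIT, L1-HIT, L1-HIT, L1-HIT, VC-HIT, MISS, MISS, VC-HIT, VC-HIT, L1-HIT]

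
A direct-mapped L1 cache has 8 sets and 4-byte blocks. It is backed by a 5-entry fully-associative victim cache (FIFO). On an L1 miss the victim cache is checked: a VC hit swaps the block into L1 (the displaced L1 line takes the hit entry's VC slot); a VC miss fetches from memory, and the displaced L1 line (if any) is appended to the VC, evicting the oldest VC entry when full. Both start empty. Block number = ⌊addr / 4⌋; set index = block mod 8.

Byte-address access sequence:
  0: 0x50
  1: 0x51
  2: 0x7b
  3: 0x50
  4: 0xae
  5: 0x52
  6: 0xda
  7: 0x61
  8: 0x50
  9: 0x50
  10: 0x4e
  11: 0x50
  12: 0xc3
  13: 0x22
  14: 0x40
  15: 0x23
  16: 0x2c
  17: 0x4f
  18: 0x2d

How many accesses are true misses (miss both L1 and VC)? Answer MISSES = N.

0: 0x50 (blk 20, set 4) → MISS  vc=[]
1: 0x51 (blk 20, set 4) → L1-HIT  vc=[]
2: 0x7b (blk 30, set 6) → MISS  vc=[]
3: 0x50 (blk 20, set 4) → L1-HIT  vc=[]
4: 0xae (blk 43, set 3) → MISS  vc=[]
5: 0x52 (blk 20, set 4) → L1-HIT  vc=[]
6: 0xda (blk 54, set 6) → MISS  vc=[30]
7: 0x61 (blk 24, set 0) → MISS  vc=[30]
8: 0x50 (blk 20, set 4) → L1-HIT  vc=[30]
9: 0x50 (blk 20, set 4) → L1-HIT  vc=[30]
10: 0x4e (blk 19, set 3) → MISS  vc=[30, 43]
11: 0x50 (blk 20, set 4) → L1-HIT  vc=[30, 43]
12: 0xc3 (blk 48, set 0) → MISS  vc=[30, 43, 24]
13: 0x22 (blk 8, set 0) → MISS  vc=[30, 43, 24, 48]
14: 0x40 (blk 16, set 0) → MISS  vc=[30, 43, 24, 48, 8]
15: 0x23 (blk 8, set 0) → VC-HIT  vc=[30, 43, 24, 48, 16]
16: 0x2c (blk 11, set 3) → MISS  vc=[43, 24, 48, 16, 19]
17: 0x4f (blk 19, set 3) → VC-HIT  vc=[43, 24, 48, 16, 11]
18: 0x2d (blk 11, set 3) → VC-HIT  vc=[43, 24, 48, 16, 19]

MISSES = 10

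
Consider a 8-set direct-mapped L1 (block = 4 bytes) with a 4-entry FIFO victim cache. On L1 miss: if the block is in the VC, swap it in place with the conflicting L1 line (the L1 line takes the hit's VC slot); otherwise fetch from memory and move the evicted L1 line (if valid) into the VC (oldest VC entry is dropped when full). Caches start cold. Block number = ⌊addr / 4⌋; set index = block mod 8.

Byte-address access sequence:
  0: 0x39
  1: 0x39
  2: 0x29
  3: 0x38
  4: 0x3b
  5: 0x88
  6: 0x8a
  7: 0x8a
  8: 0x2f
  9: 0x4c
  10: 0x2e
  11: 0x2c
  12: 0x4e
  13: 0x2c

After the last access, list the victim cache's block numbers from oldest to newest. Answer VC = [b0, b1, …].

0: 0x39 (blk 14, set 6) → MISS  vc=[]
1: 0x39 (blk 14, set 6) → L1-HIT  vc=[]
2: 0x29 (blk 10, set 2) → MISS  vc=[]
3: 0x38 (blk 14, set 6) → L1-HIT  vc=[]
4: 0x3b (blk 14, set 6) → L1-HIT  vc=[]
5: 0x88 (blk 34, set 2) → MISS  vc=[10]
6: 0x8a (blk 34, set 2) → L1-HIT  vc=[10]
7: 0x8a (blk 34, set 2) → L1-HIT  vc=[10]
8: 0x2f (blk 11, set 3) → MISS  vc=[10]
9: 0x4c (blk 19, set 3) → MISS  vc=[10, 11]
10: 0x2e (blk 11, set 3) → VC-HIT  vc=[10, 19]
11: 0x2c (blk 11, set 3) → L1-HIT  vc=[10, 19]
12: 0x4e (blk 19, set 3) → VC-HIT  vc=[10, 11]
13: 0x2c (blk 11, set 3) → VC-HIT  vc=[10, 19]

VC = [10, 19]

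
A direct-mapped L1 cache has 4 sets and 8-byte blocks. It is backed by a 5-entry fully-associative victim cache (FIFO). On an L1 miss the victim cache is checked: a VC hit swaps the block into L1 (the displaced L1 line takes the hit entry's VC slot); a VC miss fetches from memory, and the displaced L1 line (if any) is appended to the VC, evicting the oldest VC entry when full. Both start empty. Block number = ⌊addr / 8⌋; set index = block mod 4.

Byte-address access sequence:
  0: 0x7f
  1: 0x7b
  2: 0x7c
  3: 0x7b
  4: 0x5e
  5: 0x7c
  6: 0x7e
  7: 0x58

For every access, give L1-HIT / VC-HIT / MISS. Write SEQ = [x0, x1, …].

0: 0x7f (blk 15, set 3) → MISS  vc=[]
1: 0x7b (blk 15, set 3) → L1-HIT  vc=[]
2: 0x7c (blk 15, set 3) → L1-HIT  vc=[]
3: 0x7b (blk 15, set 3) → L1-HIT  vc=[]
4: 0x5e (blk 11, set 3) → MISS  vc=[15]
5: 0x7c (blk 15, set 3) → VC-HIT  vc=[11]
6: 0x7e (blk 15, set 3) → L1-HIT  vc=[11]
7: 0x58 (blk 11, set 3) → VC-HIT  vc=[15]

SEQ = [MISS, L1-HIT, L1-HIT, L1-HIT, MISS, VC-HIT, L1-HIT, VC-HIT]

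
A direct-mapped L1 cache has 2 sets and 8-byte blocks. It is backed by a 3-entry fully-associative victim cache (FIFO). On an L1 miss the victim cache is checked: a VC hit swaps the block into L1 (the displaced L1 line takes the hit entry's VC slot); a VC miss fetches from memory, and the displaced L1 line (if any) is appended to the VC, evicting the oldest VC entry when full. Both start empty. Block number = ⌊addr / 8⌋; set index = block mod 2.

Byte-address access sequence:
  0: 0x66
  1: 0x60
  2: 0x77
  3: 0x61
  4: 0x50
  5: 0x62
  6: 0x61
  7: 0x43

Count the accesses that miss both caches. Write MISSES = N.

  [0] addr=0x66 blk=12 s=0: MISS | VC []
  [1] addr=0x60 blk=12 s=0: L1-HIT | VC []
  [2] addr=0x77 blk=14 s=0: MISS | VC [12]
  [3] addr=0x61 blk=12 s=0: VC-HIT | VC [14]
  [4] addr=0x50 blk=10 s=0: MISS | VC [14, 12]
  [5] addr=0x62 blk=12 s=0: VC-HIT | VC [14, 10]
  [6] addr=0x61 blk=12 s=0: L1-HIT | VC [14, 10]
  [7] addr=0x43 blk=8 s=0: MISS | VC [14, 10, 12]

MISSES = 4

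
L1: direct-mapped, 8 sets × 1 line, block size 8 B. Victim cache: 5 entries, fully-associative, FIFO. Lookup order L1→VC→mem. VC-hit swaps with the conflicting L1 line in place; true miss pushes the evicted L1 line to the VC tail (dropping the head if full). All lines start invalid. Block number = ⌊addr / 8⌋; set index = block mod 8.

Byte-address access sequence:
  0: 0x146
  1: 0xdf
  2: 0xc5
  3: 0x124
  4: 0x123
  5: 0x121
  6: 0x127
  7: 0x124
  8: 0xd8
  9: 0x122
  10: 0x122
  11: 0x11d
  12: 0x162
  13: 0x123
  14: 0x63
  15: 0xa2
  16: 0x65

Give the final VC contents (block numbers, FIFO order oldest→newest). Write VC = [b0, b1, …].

VC = [40, 27, 44, 36, 20]

#0 0x146→b40/s0 MISS; vc=[]
#1 0xdf→b27/s3 MISS; vc=[]
#2 0xc5→b24/s0 MISS; vc=[40]
#3 0x124→b36/s4 MISS; vc=[40]
#4 0x123→b36/s4 L1-HIT; vc=[40]
#5 0x121→b36/s4 L1-HIT; vc=[40]
#6 0x127→b36/s4 L1-HIT; vc=[40]
#7 0x124→b36/s4 L1-HIT; vc=[40]
#8 0xd8→b27/s3 L1-HIT; vc=[40]
#9 0x122→b36/s4 L1-HIT; vc=[40]
#10 0x122→b36/s4 L1-HIT; vc=[40]
#11 0x11d→b35/s3 MISS; vc=[40,27]
#12 0x162→b44/s4 MISS; vc=[40,27,36]
#13 0x123→b36/s4 VC-HIT; vc=[40,27,44]
#14 0x63→b12/s4 MISS; vc=[40,27,44,36]
#15 0xa2→b20/s4 MISS; vc=[40,27,44,36,12]
#16 0x65→b12/s4 VC-HIT; vc=[40,27,44,36,20]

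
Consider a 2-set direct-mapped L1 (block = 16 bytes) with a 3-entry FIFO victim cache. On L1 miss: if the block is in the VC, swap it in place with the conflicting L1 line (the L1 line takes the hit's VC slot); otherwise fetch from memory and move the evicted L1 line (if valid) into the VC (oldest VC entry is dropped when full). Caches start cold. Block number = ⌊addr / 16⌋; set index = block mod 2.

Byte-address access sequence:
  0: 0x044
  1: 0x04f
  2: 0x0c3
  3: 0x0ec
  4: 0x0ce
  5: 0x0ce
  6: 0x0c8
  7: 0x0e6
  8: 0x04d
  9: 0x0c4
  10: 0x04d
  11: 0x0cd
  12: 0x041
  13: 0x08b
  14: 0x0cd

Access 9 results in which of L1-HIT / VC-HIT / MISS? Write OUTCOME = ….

#0 0x44→b4/s0 MISS; vc=[]
#1 0x4f→b4/s0 L1-HIT; vc=[]
#2 0xc3→b12/s0 MISS; vc=[4]
#3 0xec→b14/s0 MISS; vc=[4,12]
#4 0xce→b12/s0 VC-HIT; vc=[4,14]
#5 0xce→b12/s0 L1-HIT; vc=[4,14]
#6 0xc8→b12/s0 L1-HIT; vc=[4,14]
#7 0xe6→b14/s0 VC-HIT; vc=[4,12]
#8 0x4d→b4/s0 VC-HIT; vc=[14,12]
#9 0xc4→b12/s0 VC-HIT; vc=[14,4]
#10 0x4d→b4/s0 VC-HIT; vc=[14,12]
#11 0xcd→b12/s0 VC-HIT; vc=[14,4]
#12 0x41→b4/s0 VC-HIT; vc=[14,12]
#13 0x8b→b8/s0 MISS; vc=[14,12,4]
#14 0xcd→b12/s0 VC-HIT; vc=[14,8,4]

OUTCOME = VC-HIT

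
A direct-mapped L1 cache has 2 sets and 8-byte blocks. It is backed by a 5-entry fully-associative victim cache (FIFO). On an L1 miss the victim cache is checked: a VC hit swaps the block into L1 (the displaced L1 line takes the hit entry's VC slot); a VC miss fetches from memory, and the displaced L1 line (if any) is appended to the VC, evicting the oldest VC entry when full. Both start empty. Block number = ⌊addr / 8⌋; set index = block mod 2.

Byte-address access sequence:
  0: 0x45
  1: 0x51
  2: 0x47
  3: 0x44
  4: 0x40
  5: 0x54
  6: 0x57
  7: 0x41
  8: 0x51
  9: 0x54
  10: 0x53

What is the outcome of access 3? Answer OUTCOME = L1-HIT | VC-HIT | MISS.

OUTCOME = L1-HIT

#0 0x45→b8/s0 MISS; vc=[]
#1 0x51→b10/s0 MISS; vc=[8]
#2 0x47→b8/s0 VC-HIT; vc=[10]
#3 0x44→b8/s0 L1-HIT; vc=[10]
#4 0x40→b8/s0 L1-HIT; vc=[10]
#5 0x54→b10/s0 VC-HIT; vc=[8]
#6 0x57→b10/s0 L1-HIT; vc=[8]
#7 0x41→b8/s0 VC-HIT; vc=[10]
#8 0x51→b10/s0 VC-HIT; vc=[8]
#9 0x54→b10/s0 L1-HIT; vc=[8]
#10 0x53→b10/s0 L1-HIT; vc=[8]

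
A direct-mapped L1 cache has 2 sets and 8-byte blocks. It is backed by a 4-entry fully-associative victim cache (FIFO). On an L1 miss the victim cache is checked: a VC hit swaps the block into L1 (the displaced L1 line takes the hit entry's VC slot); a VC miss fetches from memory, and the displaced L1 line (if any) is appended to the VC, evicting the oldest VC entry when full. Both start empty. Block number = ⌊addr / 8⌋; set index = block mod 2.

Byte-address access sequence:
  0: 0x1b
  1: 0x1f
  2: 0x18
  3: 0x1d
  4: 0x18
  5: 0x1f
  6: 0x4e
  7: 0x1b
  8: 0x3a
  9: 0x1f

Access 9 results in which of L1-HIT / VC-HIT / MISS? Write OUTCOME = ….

0: 0x1b (blk 3, set 1) → MISS  vc=[]
1: 0x1f (blk 3, set 1) → L1-HIT  vc=[]
2: 0x18 (blk 3, set 1) → L1-HIT  vc=[]
3: 0x1d (blk 3, set 1) → L1-HIT  vc=[]
4: 0x18 (blk 3, set 1) → L1-HIT  vc=[]
5: 0x1f (blk 3, set 1) → L1-HIT  vc=[]
6: 0x4e (blk 9, set 1) → MISS  vc=[3]
7: 0x1b (blk 3, set 1) → VC-HIT  vc=[9]
8: 0x3a (blk 7, set 1) → MISS  vc=[9, 3]
9: 0x1f (blk 3, set 1) → VC-HIT  vc=[9, 7]

OUTCOME = VC-HIT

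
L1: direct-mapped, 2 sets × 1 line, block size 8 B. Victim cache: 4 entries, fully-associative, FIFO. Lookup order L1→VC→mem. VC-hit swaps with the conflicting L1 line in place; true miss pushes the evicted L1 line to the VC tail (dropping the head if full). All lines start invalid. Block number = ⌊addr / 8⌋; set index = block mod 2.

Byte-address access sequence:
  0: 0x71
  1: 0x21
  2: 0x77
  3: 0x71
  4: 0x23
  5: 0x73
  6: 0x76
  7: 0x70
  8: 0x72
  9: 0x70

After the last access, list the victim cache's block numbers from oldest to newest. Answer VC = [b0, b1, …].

  [0] addr=0x71 blk=14 s=0: MISS | VC []
  [1] addr=0x21 blk=4 s=0: MISS | VC [14]
  [2] addr=0x77 blk=14 s=0: VC-HIT | VC [4]
  [3] addr=0x71 blk=14 s=0: L1-HIT | VC [4]
  [4] addr=0x23 blk=4 s=0: VC-HIT | VC [14]
  [5] addr=0x73 blk=14 s=0: VC-HIT | VC [4]
  [6] addr=0x76 blk=14 s=0: L1-HIT | VC [4]
  [7] addr=0x70 blk=14 s=0: L1-HIT | VC [4]
  [8] addr=0x72 blk=14 s=0: L1-HIT | VC [4]
  [9] addr=0x70 blk=14 s=0: L1-HIT | VC [4]

VC = [4]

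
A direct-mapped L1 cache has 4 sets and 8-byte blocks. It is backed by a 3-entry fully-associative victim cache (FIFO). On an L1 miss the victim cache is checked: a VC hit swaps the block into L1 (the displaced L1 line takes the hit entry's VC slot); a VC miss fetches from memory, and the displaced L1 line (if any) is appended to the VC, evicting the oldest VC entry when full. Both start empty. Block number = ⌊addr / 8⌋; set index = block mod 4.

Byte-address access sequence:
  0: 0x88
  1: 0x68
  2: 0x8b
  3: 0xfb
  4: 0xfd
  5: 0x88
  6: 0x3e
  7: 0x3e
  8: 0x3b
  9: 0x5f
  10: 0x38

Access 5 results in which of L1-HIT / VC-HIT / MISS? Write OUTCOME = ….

OUTCOME = L1-HIT

0: 0x88 (blk 17, set 1) → MISS  vc=[]
1: 0x68 (blk 13, set 1) → MISS  vc=[17]
2: 0x8b (blk 17, set 1) → VC-HIT  vc=[13]
3: 0xfb (blk 31, set 3) → MISS  vc=[13]
4: 0xfd (blk 31, set 3) → L1-HIT  vc=[13]
5: 0x88 (blk 17, set 1) → L1-HIT  vc=[13]
6: 0x3e (blk 7, set 3) → MISS  vc=[13, 31]
7: 0x3e (blk 7, set 3) → L1-HIT  vc=[13, 31]
8: 0x3b (blk 7, set 3) → L1-HIT  vc=[13, 31]
9: 0x5f (blk 11, set 3) → MISS  vc=[13, 31, 7]
10: 0x38 (blk 7, set 3) → VC-HIT  vc=[13, 31, 11]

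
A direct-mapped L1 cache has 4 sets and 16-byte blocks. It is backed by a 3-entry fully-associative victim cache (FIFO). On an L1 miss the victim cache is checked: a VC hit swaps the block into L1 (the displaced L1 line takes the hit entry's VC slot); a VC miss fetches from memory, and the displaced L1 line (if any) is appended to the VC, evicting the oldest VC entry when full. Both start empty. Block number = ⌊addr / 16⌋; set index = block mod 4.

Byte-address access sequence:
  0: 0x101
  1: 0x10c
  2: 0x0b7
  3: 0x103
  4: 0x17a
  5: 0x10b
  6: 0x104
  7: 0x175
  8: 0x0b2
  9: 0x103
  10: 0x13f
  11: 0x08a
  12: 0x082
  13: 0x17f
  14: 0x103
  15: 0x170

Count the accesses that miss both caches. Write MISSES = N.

  [0] addr=0x101 blk=16 s=0: MISS | VC []
  [1] addr=0x10c blk=16 s=0: L1-HIT | VC []
  [2] addr=0xb7 blk=11 s=3: MISS | VC []
  [3] addr=0x103 blk=16 s=0: L1-HIT | VC []
  [4] addr=0x17a blk=23 s=3: MISS | VC [11]
  [5] addr=0x10b blk=16 s=0: L1-HIT | VC [11]
  [6] addr=0x104 blk=16 s=0: L1-HIT | VC [11]
  [7] addr=0x175 blk=23 s=3: L1-HIT | VC [11]
  [8] addr=0xb2 blk=11 s=3: VC-HIT | VC [23]
  [9] addr=0x103 blk=16 s=0: L1-HIT | VC [23]
  [10] addr=0x13f blk=19 s=3: MISS | VC [23, 11]
  [11] addr=0x8a blk=8 s=0: MISS | VC [23, 11, 16]
  [12] addr=0x82 blk=8 s=0: L1-HIT | VC [23, 11, 16]
  [13] addr=0x17f blk=23 s=3: VC-HIT | VC [19, 11, 16]
  [14] addr=0x103 blk=16 s=0: VC-HIT | VC [19, 11, 8]
  [15] addr=0x170 blk=23 s=3: L1-HIT | VC [19, 11, 8]

MISSES = 5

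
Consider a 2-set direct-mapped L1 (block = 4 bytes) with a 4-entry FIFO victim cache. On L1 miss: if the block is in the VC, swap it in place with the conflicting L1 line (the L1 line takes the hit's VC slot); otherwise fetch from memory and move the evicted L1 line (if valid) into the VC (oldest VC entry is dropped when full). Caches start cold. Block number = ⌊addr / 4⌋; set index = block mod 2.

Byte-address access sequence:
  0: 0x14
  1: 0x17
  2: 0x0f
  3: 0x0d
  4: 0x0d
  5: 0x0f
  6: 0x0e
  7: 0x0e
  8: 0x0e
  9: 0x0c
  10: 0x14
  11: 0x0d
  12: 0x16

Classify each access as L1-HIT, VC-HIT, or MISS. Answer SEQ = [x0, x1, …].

SEQ = [MISS, L1-HIT, MISS, L1-HIT, L1-HIT, L1-HIT, L1-HIT, L1-HIT, L1-HIT, L1-HIT, VC-HIT, VC-HIT, VC-HIT]

#0 0x14→b5/s1 MISS; vc=[]
#1 0x17→b5/s1 L1-HIT; vc=[]
#2 0xf→b3/s1 MISS; vc=[5]
#3 0xd→b3/s1 L1-HIT; vc=[5]
#4 0xd→b3/s1 L1-HIT; vc=[5]
#5 0xf→b3/s1 L1-HIT; vc=[5]
#6 0xe→b3/s1 L1-HIT; vc=[5]
#7 0xe→b3/s1 L1-HIT; vc=[5]
#8 0xe→b3/s1 L1-HIT; vc=[5]
#9 0xc→b3/s1 L1-HIT; vc=[5]
#10 0x14→b5/s1 VC-HIT; vc=[3]
#11 0xd→b3/s1 VC-HIT; vc=[5]
#12 0x16→b5/s1 VC-HIT; vc=[3]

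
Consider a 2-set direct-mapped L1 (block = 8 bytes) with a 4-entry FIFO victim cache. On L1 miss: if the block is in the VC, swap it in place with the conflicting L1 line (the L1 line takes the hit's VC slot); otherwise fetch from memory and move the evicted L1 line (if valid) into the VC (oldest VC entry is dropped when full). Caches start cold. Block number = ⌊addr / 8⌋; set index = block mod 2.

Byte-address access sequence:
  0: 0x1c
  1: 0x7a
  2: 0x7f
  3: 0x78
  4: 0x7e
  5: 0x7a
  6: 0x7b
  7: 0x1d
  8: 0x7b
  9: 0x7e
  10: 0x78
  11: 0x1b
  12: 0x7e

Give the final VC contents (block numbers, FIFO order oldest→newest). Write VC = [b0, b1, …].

  [0] addr=0x1c blk=3 s=1: MISS | VC []
  [1] addr=0x7a blk=15 s=1: MISS | VC [3]
  [2] addr=0x7f blk=15 s=1: L1-HIT | VC [3]
  [3] addr=0x78 blk=15 s=1: L1-HIT | VC [3]
  [4] addr=0x7e blk=15 s=1: L1-HIT | VC [3]
  [5] addr=0x7a blk=15 s=1: L1-HIT | VC [3]
  [6] addr=0x7b blk=15 s=1: L1-HIT | VC [3]
  [7] addr=0x1d blk=3 s=1: VC-HIT | VC [15]
  [8] addr=0x7b blk=15 s=1: VC-HIT | VC [3]
  [9] addr=0x7e blk=15 s=1: L1-HIT | VC [3]
  [10] addr=0x78 blk=15 s=1: L1-HIT | VC [3]
  [11] addr=0x1b blk=3 s=1: VC-HIT | VC [15]
  [12] addr=0x7e blk=15 s=1: VC-HIT | VC [3]

VC = [3]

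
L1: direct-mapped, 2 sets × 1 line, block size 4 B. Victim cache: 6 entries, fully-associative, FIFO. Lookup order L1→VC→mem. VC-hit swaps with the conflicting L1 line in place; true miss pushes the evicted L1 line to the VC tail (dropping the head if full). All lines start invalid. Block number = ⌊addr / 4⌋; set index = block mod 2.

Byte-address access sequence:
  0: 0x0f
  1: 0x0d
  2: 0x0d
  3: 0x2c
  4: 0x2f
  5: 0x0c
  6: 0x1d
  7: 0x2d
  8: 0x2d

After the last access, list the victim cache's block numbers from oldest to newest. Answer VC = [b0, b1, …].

0: 0xf (blk 3, set 1) → MISS  vc=[]
1: 0xd (blk 3, set 1) → L1-HIT  vc=[]
2: 0xd (blk 3, set 1) → L1-HIT  vc=[]
3: 0x2c (blk 11, set 1) → MISS  vc=[3]
4: 0x2f (blk 11, set 1) → L1-HIT  vc=[3]
5: 0xc (blk 3, set 1) → VC-HIT  vc=[11]
6: 0x1d (blk 7, set 1) → MISS  vc=[11, 3]
7: 0x2d (blk 11, set 1) → VC-HIT  vc=[7, 3]
8: 0x2d (blk 11, set 1) → L1-HIT  vc=[7, 3]

VC = [7, 3]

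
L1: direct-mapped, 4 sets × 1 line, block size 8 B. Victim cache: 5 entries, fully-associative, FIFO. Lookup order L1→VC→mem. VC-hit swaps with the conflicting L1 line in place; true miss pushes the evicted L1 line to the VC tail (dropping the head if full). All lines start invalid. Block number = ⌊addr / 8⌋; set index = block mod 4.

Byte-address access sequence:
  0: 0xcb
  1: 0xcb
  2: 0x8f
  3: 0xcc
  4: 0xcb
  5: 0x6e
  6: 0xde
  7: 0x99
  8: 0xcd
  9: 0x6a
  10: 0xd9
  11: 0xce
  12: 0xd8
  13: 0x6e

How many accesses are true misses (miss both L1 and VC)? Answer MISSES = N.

#0 0xcb→b25/s1 MISS; vc=[]
#1 0xcb→b25/s1 L1-HIT; vc=[]
#2 0x8f→b17/s1 MISS; vc=[25]
#3 0xcc→b25/s1 VC-HIT; vc=[17]
#4 0xcb→b25/s1 L1-HIT; vc=[17]
#5 0x6e→b13/s1 MISS; vc=[17,25]
#6 0xde→b27/s3 MISS; vc=[17,25]
#7 0x99→b19/s3 MISS; vc=[17,25,27]
#8 0xcd→b25/s1 VC-HIT; vc=[17,13,27]
#9 0x6a→b13/s1 VC-HIT; vc=[17,25,27]
#10 0xd9→b27/s3 VC-HIT; vc=[17,25,19]
#11 0xce→b25/s1 VC-HIT; vc=[17,13,19]
#12 0xd8→b27/s3 L1-HIT; vc=[17,13,19]
#13 0x6e→b13/s1 VC-HIT; vc=[17,25,19]

MISSES = 5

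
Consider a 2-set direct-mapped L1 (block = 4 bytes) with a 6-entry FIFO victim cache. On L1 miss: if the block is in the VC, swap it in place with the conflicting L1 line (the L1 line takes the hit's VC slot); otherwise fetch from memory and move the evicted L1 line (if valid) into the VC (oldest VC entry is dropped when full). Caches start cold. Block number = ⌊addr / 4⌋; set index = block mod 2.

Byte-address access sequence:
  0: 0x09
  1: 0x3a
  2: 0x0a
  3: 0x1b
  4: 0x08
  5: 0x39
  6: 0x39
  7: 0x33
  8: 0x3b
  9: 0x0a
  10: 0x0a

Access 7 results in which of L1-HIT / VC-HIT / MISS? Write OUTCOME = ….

0: 0x9 (blk 2, set 0) → MISS  vc=[]
1: 0x3a (blk 14, set 0) → MISS  vc=[2]
2: 0xa (blk 2, set 0) → VC-HIT  vc=[14]
3: 0x1b (blk 6, set 0) → MISS  vc=[14, 2]
4: 0x8 (blk 2, set 0) → VC-HIT  vc=[14, 6]
5: 0x39 (blk 14, set 0) → VC-HIT  vc=[2, 6]
6: 0x39 (blk 14, set 0) → L1-HIT  vc=[2, 6]
7: 0x33 (blk 12, set 0) → MISS  vc=[2, 6, 14]
8: 0x3b (blk 14, set 0) → VC-HIT  vc=[2, 6, 12]
9: 0xa (blk 2, set 0) → VC-HIT  vc=[14, 6, 12]
10: 0xa (blk 2, set 0) → L1-HIT  vc=[14, 6, 12]

OUTCOME = MISS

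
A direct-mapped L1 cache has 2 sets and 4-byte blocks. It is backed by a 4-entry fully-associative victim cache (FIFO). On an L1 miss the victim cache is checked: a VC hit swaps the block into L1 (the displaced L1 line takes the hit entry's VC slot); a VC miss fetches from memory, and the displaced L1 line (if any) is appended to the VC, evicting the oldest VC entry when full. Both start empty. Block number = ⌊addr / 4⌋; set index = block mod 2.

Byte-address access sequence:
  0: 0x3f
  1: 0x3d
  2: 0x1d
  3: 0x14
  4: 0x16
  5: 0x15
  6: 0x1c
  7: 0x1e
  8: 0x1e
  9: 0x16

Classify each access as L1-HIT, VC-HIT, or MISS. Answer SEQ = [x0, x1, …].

SEQ = [MISS, L1-HIT, MISS, MISS, L1-HIT, L1-HIT, VC-HIT, L1-HIT, L1-HIT, VC-HIT]

0: 0x3f (blk 15, set 1) → MISS  vc=[]
1: 0x3d (blk 15, set 1) → L1-HIT  vc=[]
2: 0x1d (blk 7, set 1) → MISS  vc=[15]
3: 0x14 (blk 5, set 1) → MISS  vc=[15, 7]
4: 0x16 (blk 5, set 1) → L1-HIT  vc=[15, 7]
5: 0x15 (blk 5, set 1) → L1-HIT  vc=[15, 7]
6: 0x1c (blk 7, set 1) → VC-HIT  vc=[15, 5]
7: 0x1e (blk 7, set 1) → L1-HIT  vc=[15, 5]
8: 0x1e (blk 7, set 1) → L1-HIT  vc=[15, 5]
9: 0x16 (blk 5, set 1) → VC-HIT  vc=[15, 7]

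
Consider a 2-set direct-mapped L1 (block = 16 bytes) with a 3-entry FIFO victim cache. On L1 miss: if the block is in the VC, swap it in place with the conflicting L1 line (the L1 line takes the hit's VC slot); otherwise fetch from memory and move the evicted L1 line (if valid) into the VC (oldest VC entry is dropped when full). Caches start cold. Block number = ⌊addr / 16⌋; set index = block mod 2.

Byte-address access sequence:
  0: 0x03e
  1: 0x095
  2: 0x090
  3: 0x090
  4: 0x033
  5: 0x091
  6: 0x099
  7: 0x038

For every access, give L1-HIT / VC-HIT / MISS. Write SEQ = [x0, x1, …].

SEQ = [MISS, MISS, L1-HIT, L1-HIT, VC-HIT, VC-HIT, L1-HIT, VC-HIT]

  [0] addr=0x3e blk=3 s=1: MISS | VC []
  [1] addr=0x95 blk=9 s=1: MISS | VC [3]
  [2] addr=0x90 blk=9 s=1: L1-HIT | VC [3]
  [3] addr=0x90 blk=9 s=1: L1-HIT | VC [3]
  [4] addr=0x33 blk=3 s=1: VC-HIT | VC [9]
  [5] addr=0x91 blk=9 s=1: VC-HIT | VC [3]
  [6] addr=0x99 blk=9 s=1: L1-HIT | VC [3]
  [7] addr=0x38 blk=3 s=1: VC-HIT | VC [9]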